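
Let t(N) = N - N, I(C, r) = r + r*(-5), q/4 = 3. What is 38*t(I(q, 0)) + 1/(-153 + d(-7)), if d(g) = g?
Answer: -1/160 ≈ -0.0062500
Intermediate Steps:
q = 12 (q = 4*3 = 12)
I(C, r) = -4*r (I(C, r) = r - 5*r = -4*r)
t(N) = 0
38*t(I(q, 0)) + 1/(-153 + d(-7)) = 38*0 + 1/(-153 - 7) = 0 + 1/(-160) = 0 - 1/160 = -1/160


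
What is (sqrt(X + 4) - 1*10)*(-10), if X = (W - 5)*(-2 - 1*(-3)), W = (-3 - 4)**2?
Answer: 100 - 40*sqrt(3) ≈ 30.718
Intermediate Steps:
W = 49 (W = (-7)**2 = 49)
X = 44 (X = (49 - 5)*(-2 - 1*(-3)) = 44*(-2 + 3) = 44*1 = 44)
(sqrt(X + 4) - 1*10)*(-10) = (sqrt(44 + 4) - 1*10)*(-10) = (sqrt(48) - 10)*(-10) = (4*sqrt(3) - 10)*(-10) = (-10 + 4*sqrt(3))*(-10) = 100 - 40*sqrt(3)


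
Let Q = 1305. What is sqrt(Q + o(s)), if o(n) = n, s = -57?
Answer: 4*sqrt(78) ≈ 35.327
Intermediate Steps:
sqrt(Q + o(s)) = sqrt(1305 - 57) = sqrt(1248) = 4*sqrt(78)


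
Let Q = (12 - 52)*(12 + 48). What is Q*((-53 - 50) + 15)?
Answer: 211200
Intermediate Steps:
Q = -2400 (Q = -40*60 = -2400)
Q*((-53 - 50) + 15) = -2400*((-53 - 50) + 15) = -2400*(-103 + 15) = -2400*(-88) = 211200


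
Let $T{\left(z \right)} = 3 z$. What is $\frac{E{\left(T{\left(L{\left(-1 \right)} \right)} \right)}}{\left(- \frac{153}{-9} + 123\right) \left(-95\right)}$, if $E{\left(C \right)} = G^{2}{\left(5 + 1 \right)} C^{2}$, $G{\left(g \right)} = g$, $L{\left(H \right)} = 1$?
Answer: $- \frac{81}{3325} \approx -0.024361$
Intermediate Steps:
$E{\left(C \right)} = 36 C^{2}$ ($E{\left(C \right)} = \left(5 + 1\right)^{2} C^{2} = 6^{2} C^{2} = 36 C^{2}$)
$\frac{E{\left(T{\left(L{\left(-1 \right)} \right)} \right)}}{\left(- \frac{153}{-9} + 123\right) \left(-95\right)} = \frac{36 \left(3 \cdot 1\right)^{2}}{\left(- \frac{153}{-9} + 123\right) \left(-95\right)} = \frac{36 \cdot 3^{2}}{\left(\left(-153\right) \left(- \frac{1}{9}\right) + 123\right) \left(-95\right)} = \frac{36 \cdot 9}{\left(17 + 123\right) \left(-95\right)} = \frac{324}{140 \left(-95\right)} = \frac{324}{-13300} = 324 \left(- \frac{1}{13300}\right) = - \frac{81}{3325}$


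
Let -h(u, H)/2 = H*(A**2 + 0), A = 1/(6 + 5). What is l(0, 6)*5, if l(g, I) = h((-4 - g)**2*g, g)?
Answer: 0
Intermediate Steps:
A = 1/11 ≈ 0.090909
h(u, H) = -2*H/121 (h(u, H) = -2*H*((1/11)**2 + 0) = -2*H*(1/121 + 0) = -2*H/121)
l(g, I) = -2*g/121
l(0, 6)*5 = -2/121*0*5 = 0*5 = 0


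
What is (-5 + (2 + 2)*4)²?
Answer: 121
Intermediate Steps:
(-5 + (2 + 2)*4)² = (-5 + 4*4)² = (-5 + 16)² = 11² = 121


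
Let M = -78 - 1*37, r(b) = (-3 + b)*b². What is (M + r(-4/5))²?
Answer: 215473041/15625 ≈ 13790.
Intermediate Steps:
r(b) = b²*(-3 + b)
M = -115 (M = -78 - 37 = -115)
(M + r(-4/5))² = (-115 + (-4/5)²*(-3 - 4/5))² = (-115 + (-4*⅕)²*(-3 - 4*⅕))² = (-115 + (-⅘)²*(-3 - ⅘))² = (-115 + (16/25)*(-19/5))² = (-115 - 304/125)² = (-14679/125)² = 215473041/15625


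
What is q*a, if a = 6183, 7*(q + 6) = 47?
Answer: 30915/7 ≈ 4416.4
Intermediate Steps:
q = 5/7 (q = -6 + (1/7)*47 = -6 + 47/7 = 5/7 ≈ 0.71429)
q*a = (5/7)*6183 = 30915/7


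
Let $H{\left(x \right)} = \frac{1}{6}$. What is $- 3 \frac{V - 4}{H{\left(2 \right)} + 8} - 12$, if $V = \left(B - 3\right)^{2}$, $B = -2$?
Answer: $- \frac{138}{7} \approx -19.714$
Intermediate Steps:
$V = 25$ ($V = \left(-2 - 3\right)^{2} = \left(-5\right)^{2} = 25$)
$H{\left(x \right)} = \frac{1}{6}$
$- 3 \frac{V - 4}{H{\left(2 \right)} + 8} - 12 = - 3 \frac{25 - 4}{\frac{1}{6} + 8} - 12 = - 3 \frac{21}{\frac{49}{6}} - 12 = - 3 \cdot 21 \cdot \frac{6}{49} - 12 = \left(-3\right) \frac{18}{7} - 12 = - \frac{54}{7} - 12 = - \frac{138}{7}$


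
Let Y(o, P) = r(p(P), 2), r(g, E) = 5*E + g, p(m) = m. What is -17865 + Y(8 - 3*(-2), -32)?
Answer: -17887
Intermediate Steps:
r(g, E) = g + 5*E
Y(o, P) = 10 + P (Y(o, P) = P + 5*2 = P + 10 = 10 + P)
-17865 + Y(8 - 3*(-2), -32) = -17865 + (10 - 32) = -17865 - 22 = -17887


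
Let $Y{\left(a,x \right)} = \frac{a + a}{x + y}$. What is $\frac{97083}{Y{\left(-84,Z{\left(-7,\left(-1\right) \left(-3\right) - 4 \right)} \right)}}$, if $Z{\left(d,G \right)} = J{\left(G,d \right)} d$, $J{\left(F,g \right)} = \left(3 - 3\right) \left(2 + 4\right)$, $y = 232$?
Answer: $-134067$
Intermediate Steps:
$J{\left(F,g \right)} = 0$ ($J{\left(F,g \right)} = 0 \cdot 6 = 0$)
$Z{\left(d,G \right)} = 0$ ($Z{\left(d,G \right)} = 0 d = 0$)
$Y{\left(a,x \right)} = \frac{2 a}{232 + x}$ ($Y{\left(a,x \right)} = \frac{a + a}{x + 232} = \frac{2 a}{232 + x}$)
$\frac{97083}{Y{\left(-84,Z{\left(-7,\left(-1\right) \left(-3\right) - 4 \right)} \right)}} = \frac{97083}{2 \left(-84\right) \frac{1}{232 + 0}} = \frac{97083}{2 \left(-84\right) \frac{1}{232}} = \frac{97083}{- \frac{21}{29}} = 97083 \left(- \frac{29}{21}\right) = -134067$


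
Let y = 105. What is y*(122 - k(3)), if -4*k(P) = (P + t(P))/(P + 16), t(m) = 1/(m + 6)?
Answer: 730415/57 ≈ 12814.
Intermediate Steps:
t(m) = 1/(6 + m)
k(P) = -(P + 1/(6 + P))/(4*(16 + P)) (k(P) = -(P + 1/(6 + P))/(4*(P + 16)) = -(P + 1/(6 + P))/(4*(16 + P)))
y*(122 - k(3)) = 105*(122 - (-1 - 1*3*(6 + 3))/(4*(6 + 3)*(16 + 3))) = 105*(122 - (-1 - 1*3*9)/(4*9*19)) = 105*(122 - (-1 - 27)/(4*9*19)) = 105*(122 - (-28)/(4*9*19)) = 105*(122 - 1*(-7/171)) = 105*(122 + 7/171) = 105*(20869/171) = 730415/57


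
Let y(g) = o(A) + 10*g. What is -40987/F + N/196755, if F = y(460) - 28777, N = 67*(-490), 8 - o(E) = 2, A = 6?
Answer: 161574739/105683669 ≈ 1.5289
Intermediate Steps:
o(E) = 6 (o(E) = 8 - 1*2 = 8 - 2 = 6)
y(g) = 6 + 10*g
N = -32830
F = -24171 (F = (6 + 10*460) - 28777 = (6 + 4600) - 28777 = 4606 - 28777 = -24171)
-40987/F + N/196755 = -40987/(-24171) - 32830/196755 = -40987*(-1/24171) - 32830*1/196755 = 40987/24171 - 6566/39351 = 161574739/105683669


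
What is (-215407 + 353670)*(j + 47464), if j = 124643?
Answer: 23796030141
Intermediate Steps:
(-215407 + 353670)*(j + 47464) = (-215407 + 353670)*(124643 + 47464) = 138263*172107 = 23796030141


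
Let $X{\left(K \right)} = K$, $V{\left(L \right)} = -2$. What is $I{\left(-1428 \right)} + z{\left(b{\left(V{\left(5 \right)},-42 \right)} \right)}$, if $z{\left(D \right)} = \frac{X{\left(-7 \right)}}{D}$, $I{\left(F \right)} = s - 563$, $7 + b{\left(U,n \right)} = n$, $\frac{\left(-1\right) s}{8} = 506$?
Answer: $- \frac{32276}{7} \approx -4610.9$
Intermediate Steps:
$s = -4048$ ($s = \left(-8\right) 506 = -4048$)
$b{\left(U,n \right)} = -7 + n$
$I{\left(F \right)} = -4611$ ($I{\left(F \right)} = -4048 - 563 = -4611$)
$z{\left(D \right)} = - \frac{7}{D}$
$I{\left(-1428 \right)} + z{\left(b{\left(V{\left(5 \right)},-42 \right)} \right)} = -4611 - \frac{7}{-7 - 42} = -4611 - \frac{7}{-49} = -4611 - - \frac{1}{7} = -4611 + \frac{1}{7} = - \frac{32276}{7}$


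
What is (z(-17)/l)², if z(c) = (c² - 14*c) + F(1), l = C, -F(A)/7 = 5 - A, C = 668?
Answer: 249001/446224 ≈ 0.55802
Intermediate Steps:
F(A) = -35 + 7*A (F(A) = -7*(5 - A) = -35 + 7*A)
l = 668
z(c) = -28 + c² - 14*c (z(c) = (c² - 14*c) + (-35 + 7*1) = (c² - 14*c) + (-35 + 7) = (c² - 14*c) - 28 = -28 + c² - 14*c)
(z(-17)/l)² = ((-28 + (-17)² - 14*(-17))/668)² = ((-28 + 289 + 238)*(1/668))² = (499*(1/668))² = (499/668)² = 249001/446224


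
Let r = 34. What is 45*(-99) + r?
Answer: -4421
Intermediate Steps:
45*(-99) + r = 45*(-99) + 34 = -4455 + 34 = -4421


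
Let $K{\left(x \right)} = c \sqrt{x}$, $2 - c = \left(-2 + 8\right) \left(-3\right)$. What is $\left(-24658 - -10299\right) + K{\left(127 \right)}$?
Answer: $-14359 + 20 \sqrt{127} \approx -14134.0$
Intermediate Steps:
$c = 20$ ($c = 2 - \left(-2 + 8\right) \left(-3\right) = 2 - 6 \left(-3\right) = 2 - -18 = 2 + 18 = 20$)
$K{\left(x \right)} = 20 \sqrt{x}$
$\left(-24658 - -10299\right) + K{\left(127 \right)} = \left(-24658 - -10299\right) + 20 \sqrt{127} = \left(-24658 + 10299\right) + 20 \sqrt{127} = -14359 + 20 \sqrt{127}$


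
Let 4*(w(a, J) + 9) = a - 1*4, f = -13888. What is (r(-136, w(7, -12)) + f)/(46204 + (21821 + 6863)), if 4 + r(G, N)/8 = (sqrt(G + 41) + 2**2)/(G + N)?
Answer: -43652/234839 - 4*I*sqrt(95)/5401297 ≈ -0.18588 - 7.2181e-6*I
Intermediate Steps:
w(a, J) = -10 + a/4 (w(a, J) = -9 + (a - 1*4)/4 = -9 + (a - 4)/4 = -9 + (-4 + a)/4 = -9 + (-1 + a/4) = -10 + a/4)
r(G, N) = -32 + 8*(4 + sqrt(41 + G))/(G + N) (r(G, N) = -32 + 8*((sqrt(G + 41) + 2**2)/(G + N)) = -32 + 8*((sqrt(41 + G) + 4)/(G + N)) = -32 + 8*((4 + sqrt(41 + G))/(G + N)) = -32 + 8*(4 + sqrt(41 + G))/(G + N))
(r(-136, w(7, -12)) + f)/(46204 + (21821 + 6863)) = (8*(4 + sqrt(41 - 136) - 4*(-136) - 4*(-10 + (1/4)*7))/(-136 + (-10 + (1/4)*7)) - 13888)/(46204 + (21821 + 6863)) = (8*(4 + sqrt(-95) + 544 - 4*(-10 + 7/4))/(-136 + (-10 + 7/4)) - 13888)/(46204 + 28684) = (8*(4 + I*sqrt(95) + 544 - 4*(-33/4))/(-136 - 33/4) - 13888)/74888 = (8*(4 + I*sqrt(95) + 544 + 33)/(-577/4) - 13888)*(1/74888) = (8*(-4/577)*(581 + I*sqrt(95)) - 13888)*(1/74888) = ((-18592/577 - 32*I*sqrt(95)/577) - 13888)*(1/74888) = (-8031968/577 - 32*I*sqrt(95)/577)*(1/74888) = -43652/234839 - 4*I*sqrt(95)/5401297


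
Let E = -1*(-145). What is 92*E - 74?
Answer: 13266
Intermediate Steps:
E = 145
92*E - 74 = 92*145 - 74 = 13340 - 74 = 13266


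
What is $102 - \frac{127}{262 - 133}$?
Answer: $\frac{13031}{129} \approx 101.02$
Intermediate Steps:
$102 - \frac{127}{262 - 133} = 102 - \frac{127}{129} = \frac{13031}{129}$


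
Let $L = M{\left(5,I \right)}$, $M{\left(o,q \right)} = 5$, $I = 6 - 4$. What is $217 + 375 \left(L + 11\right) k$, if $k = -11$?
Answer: $-65783$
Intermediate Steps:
$I = 2$ ($I = 6 - 4 = 2$)
$L = 5$
$217 + 375 \left(L + 11\right) k = 217 + 375 \left(5 + 11\right) \left(-11\right) = 217 + 375 \cdot 16 \left(-11\right) = 217 + 375 \left(-176\right) = 217 - 66000 = -65783$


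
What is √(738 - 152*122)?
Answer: I*√17806 ≈ 133.44*I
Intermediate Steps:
√(738 - 152*122) = √(738 - 18544) = √(-17806) = I*√17806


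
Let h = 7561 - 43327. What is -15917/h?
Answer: 15917/35766 ≈ 0.44503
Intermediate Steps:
h = -35766
-15917/h = -15917/(-35766) = -15917*(-1/35766) = 15917/35766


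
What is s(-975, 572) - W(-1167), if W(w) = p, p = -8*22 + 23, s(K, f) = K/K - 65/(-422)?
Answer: 65053/422 ≈ 154.15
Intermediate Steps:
s(K, f) = 487/422 (s(K, f) = 1 - 65*(-1/422) = 1 + 65/422 = 487/422)
p = -153 (p = -176 + 23 = -153)
W(w) = -153
s(-975, 572) - W(-1167) = 487/422 - 1*(-153) = 487/422 + 153 = 65053/422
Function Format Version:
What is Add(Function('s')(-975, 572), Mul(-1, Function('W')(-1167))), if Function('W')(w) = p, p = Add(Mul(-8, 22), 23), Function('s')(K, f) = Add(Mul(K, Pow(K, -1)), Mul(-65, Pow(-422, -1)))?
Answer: Rational(65053, 422) ≈ 154.15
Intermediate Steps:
Function('s')(K, f) = Rational(487, 422) (Function('s')(K, f) = Add(1, Mul(-65, Rational(-1, 422))) = Add(1, Rational(65, 422)) = Rational(487, 422))
p = -153 (p = Add(-176, 23) = -153)
Function('W')(w) = -153
Add(Function('s')(-975, 572), Mul(-1, Function('W')(-1167))) = Add(Rational(487, 422), Mul(-1, -153)) = Add(Rational(487, 422), 153) = Rational(65053, 422)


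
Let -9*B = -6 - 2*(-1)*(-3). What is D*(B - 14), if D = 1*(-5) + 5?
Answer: 0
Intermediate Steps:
D = 0 (D = -5 + 5 = 0)
B = 4/3 (B = -(-6 - 2*(-1)*(-3))/9 = -(-6 - (-2)*(-3))/9 = -(-6 - 1*6)/9 = -(-6 - 6)/9 = -⅑*(-12) = 4/3 ≈ 1.3333)
D*(B - 14) = 0*(4/3 - 14) = 0*(-38/3) = 0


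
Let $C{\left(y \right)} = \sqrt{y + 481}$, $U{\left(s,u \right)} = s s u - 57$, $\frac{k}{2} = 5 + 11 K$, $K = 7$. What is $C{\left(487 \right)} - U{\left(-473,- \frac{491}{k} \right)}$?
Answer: $\frac{109860287}{164} + 22 \sqrt{2} \approx 6.6991 \cdot 10^{5}$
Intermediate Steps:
$k = 164$ ($k = 2 \left(5 + 11 \cdot 7\right) = 2 \left(5 + 77\right) = 2 \cdot 82 = 164$)
$U{\left(s,u \right)} = -57 + u s^{2}$ ($U{\left(s,u \right)} = s^{2} u - 57 = u s^{2} - 57 = -57 + u s^{2}$)
$C{\left(y \right)} = \sqrt{481 + y}$
$C{\left(487 \right)} - U{\left(-473,- \frac{491}{k} \right)} = \sqrt{481 + 487} - \left(-57 + - \frac{491}{164} \left(-473\right)^{2}\right) = \sqrt{968} - \left(-57 + \left(-491\right) \frac{1}{164} \cdot 223729\right) = 22 \sqrt{2} - \left(-57 - \frac{109850939}{164}\right) = 22 \sqrt{2} - - \frac{109860287}{164} = 22 \sqrt{2} + \frac{109860287}{164} = \frac{109860287}{164} + 22 \sqrt{2}$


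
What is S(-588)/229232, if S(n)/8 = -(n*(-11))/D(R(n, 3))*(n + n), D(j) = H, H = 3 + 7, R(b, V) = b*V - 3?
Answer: 1901592/71635 ≈ 26.546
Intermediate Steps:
R(b, V) = -3 + V*b (R(b, V) = V*b - 3 = -3 + V*b)
H = 10
D(j) = 10
S(n) = 88*n²/5 (S(n) = 8*(-(n*(-11))/10*(n + n)) = 8*(--11*n*(⅒)*2*n) = 8*(-(-11*n/10)*2*n) = 8*(-(-11)*n²/5) = 8*(11*n²/5) = 88*n²/5)
S(-588)/229232 = ((88/5)*(-588)²)/229232 = ((88/5)*345744)*(1/229232) = (30425472/5)*(1/229232) = 1901592/71635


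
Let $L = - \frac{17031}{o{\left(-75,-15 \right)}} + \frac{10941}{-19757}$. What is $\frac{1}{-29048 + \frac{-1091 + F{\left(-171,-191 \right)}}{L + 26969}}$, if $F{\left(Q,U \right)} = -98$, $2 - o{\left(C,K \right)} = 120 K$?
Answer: $- \frac{959797215317}{27880231841441762} \approx -3.4426 \cdot 10^{-5}$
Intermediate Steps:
$o{\left(C,K \right)} = 2 - 120 K$
$L = - \frac{356197149}{35602114}$ ($L = - \frac{17031}{2 - -1800} + \frac{10941}{-19757} = - \frac{17031}{2 + 1800} + 10941 \left(- \frac{1}{19757}\right) = - \frac{17031}{1802} - \frac{10941}{19757} = - \frac{356197149}{35602114} \approx -10.005$)
$\frac{1}{-29048 + \frac{-1091 + F{\left(-171,-191 \right)}}{L + 26969}} = \frac{1}{-29048 + \frac{-1091 - 98}{- \frac{356197149}{35602114} + 26969}} = \frac{1}{-29048 - \frac{1189}{\frac{959797215317}{35602114}}} = \frac{1}{-29048 - \frac{42330913546}{959797215317}} = \frac{1}{- \frac{27880231841441762}{959797215317}} = - \frac{959797215317}{27880231841441762}$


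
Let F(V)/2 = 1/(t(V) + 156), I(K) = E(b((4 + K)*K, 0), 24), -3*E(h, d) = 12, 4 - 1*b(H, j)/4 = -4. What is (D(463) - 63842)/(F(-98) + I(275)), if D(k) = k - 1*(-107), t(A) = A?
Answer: 1834888/115 ≈ 15956.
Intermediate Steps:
b(H, j) = 32 (b(H, j) = 16 - 4*(-4) = 16 + 16 = 32)
D(k) = 107 + k (D(k) = k + 107 = 107 + k)
E(h, d) = -4 (E(h, d) = -1/3*12 = -4)
I(K) = -4
F(V) = 2/(156 + V) (F(V) = 2/(V + 156) = 2/(156 + V))
(D(463) - 63842)/(F(-98) + I(275)) = ((107 + 463) - 63842)/(2/(156 - 98) - 4) = (570 - 63842)/(2/58 - 4) = -63272/(2*(1/58) - 4) = -63272/(1/29 - 4) = -63272/(-115/29) = -63272*(-29/115) = 1834888/115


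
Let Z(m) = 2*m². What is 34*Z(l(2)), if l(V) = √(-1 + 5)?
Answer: 272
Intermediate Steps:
l(V) = 2 (l(V) = √4 = 2)
34*Z(l(2)) = 34*(2*2²) = 34*(2*4) = 34*8 = 272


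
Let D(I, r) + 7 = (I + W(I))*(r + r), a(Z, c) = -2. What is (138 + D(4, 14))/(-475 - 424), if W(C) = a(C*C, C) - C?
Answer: -75/899 ≈ -0.083426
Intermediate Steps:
W(C) = -2 - C
D(I, r) = -7 - 4*r (D(I, r) = -7 + (I + (-2 - I))*(r + r) = -7 - 4*r)
(138 + D(4, 14))/(-475 - 424) = (138 + (-7 - 4*14))/(-475 - 424) = (138 + (-7 - 56))/(-899) = (138 - 63)*(-1/899) = 75*(-1/899) = -75/899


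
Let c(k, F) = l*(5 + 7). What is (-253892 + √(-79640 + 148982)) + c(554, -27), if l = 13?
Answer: -253736 + √69342 ≈ -2.5347e+5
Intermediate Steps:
c(k, F) = 156 (c(k, F) = 13*(5 + 7) = 13*12 = 156)
(-253892 + √(-79640 + 148982)) + c(554, -27) = (-253892 + √(-79640 + 148982)) + 156 = (-253892 + √69342) + 156 = -253736 + √69342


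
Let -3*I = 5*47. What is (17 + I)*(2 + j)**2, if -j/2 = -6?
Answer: -36064/3 ≈ -12021.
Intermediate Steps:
j = 12 (j = -2*(-6) = 12)
I = -235/3 (I = -5*47/3 = -1/3*235 = -235/3 ≈ -78.333)
(17 + I)*(2 + j)**2 = (17 - 235/3)*(2 + 12)**2 = -184/3*14**2 = -184/3*196 = -36064/3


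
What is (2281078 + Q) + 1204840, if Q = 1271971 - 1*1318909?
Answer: 3438980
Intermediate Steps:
Q = -46938 (Q = 1271971 - 1318909 = -46938)
(2281078 + Q) + 1204840 = (2281078 - 46938) + 1204840 = 2234140 + 1204840 = 3438980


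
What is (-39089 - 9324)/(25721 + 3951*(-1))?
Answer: -48413/21770 ≈ -2.2238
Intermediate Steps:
(-39089 - 9324)/(25721 + 3951*(-1)) = -48413/(25721 - 3951) = -48413/21770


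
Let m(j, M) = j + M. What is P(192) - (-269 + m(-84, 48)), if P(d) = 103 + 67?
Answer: 475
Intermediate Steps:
m(j, M) = M + j
P(d) = 170
P(192) - (-269 + m(-84, 48)) = 170 - (-269 + (48 - 84)) = 170 - (-269 - 36) = 170 - 1*(-305) = 170 + 305 = 475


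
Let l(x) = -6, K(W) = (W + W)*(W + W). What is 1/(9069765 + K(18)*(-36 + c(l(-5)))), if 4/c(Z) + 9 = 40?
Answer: 31/279721563 ≈ 1.1082e-7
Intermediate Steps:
K(W) = 4*W² (K(W) = (2*W)*(2*W) = 4*W²)
c(Z) = 4/31 (c(Z) = 4/(-9 + 40) = 4/31)
1/(9069765 + K(18)*(-36 + c(l(-5)))) = 1/(9069765 + (4*18²)*(-36 + 4/31)) = 1/(9069765 + (4*324)*(-1112/31)) = 1/(9069765 + 1296*(-1112/31)) = 1/(9069765 - 1441152/31) = 1/(279721563/31) = 31/279721563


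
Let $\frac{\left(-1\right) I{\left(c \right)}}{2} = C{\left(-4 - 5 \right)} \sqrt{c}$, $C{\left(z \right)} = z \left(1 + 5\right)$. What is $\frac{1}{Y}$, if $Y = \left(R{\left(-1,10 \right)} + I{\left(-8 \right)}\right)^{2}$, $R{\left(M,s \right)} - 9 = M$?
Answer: $- \frac{i}{3456 \sqrt{2} + 93248 i} \approx -1.0695 \cdot 10^{-5} - 5.6056 \cdot 10^{-7} i$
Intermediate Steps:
$R{\left(M,s \right)} = 9 + M$
$C{\left(z \right)} = 6 z$ ($C{\left(z \right)} = z 6 = 6 z$)
$I{\left(c \right)} = 108 \sqrt{c}$ ($I{\left(c \right)} = - 2 \cdot 6 \left(-4 - 5\right) \sqrt{c} = - 2 \cdot 6 \left(-9\right) \sqrt{c} = - 2 \left(- 54 \sqrt{c}\right) = 108 \sqrt{c}$)
$Y = \left(8 + 216 i \sqrt{2}\right)^{2}$ ($Y = \left(\left(9 - 1\right) + 108 \sqrt{-8}\right)^{2} = \left(8 + 108 \cdot 2 i \sqrt{2}\right)^{2} = \left(8 + 216 i \sqrt{2}\right)^{2} \approx -93248.0 + 4887.5 i$)
$\frac{1}{Y} = \frac{1}{-93248 + 3456 i \sqrt{2}}$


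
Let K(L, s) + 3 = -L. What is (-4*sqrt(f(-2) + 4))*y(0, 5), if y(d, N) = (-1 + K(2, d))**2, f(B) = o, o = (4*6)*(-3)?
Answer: -288*I*sqrt(17) ≈ -1187.5*I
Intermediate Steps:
K(L, s) = -3 - L
o = -72 (o = 24*(-3) = -72)
f(B) = -72
y(d, N) = 36 (y(d, N) = (-1 + (-3 - 1*2))**2 = (-1 + (-3 - 2))**2 = (-1 - 5)**2 = (-6)**2 = 36)
(-4*sqrt(f(-2) + 4))*y(0, 5) = -4*sqrt(-72 + 4)*36 = -8*I*sqrt(17)*36 = -288*I*sqrt(17)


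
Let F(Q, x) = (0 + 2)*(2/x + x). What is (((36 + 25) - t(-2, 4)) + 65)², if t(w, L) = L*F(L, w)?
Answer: 22500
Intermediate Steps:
F(Q, x) = 2*x + 4/x (F(Q, x) = 2*(x + 2/x) = 2*x + 4/x)
t(w, L) = L*(2*w + 4/w)
(((36 + 25) - t(-2, 4)) + 65)² = (((36 + 25) - 2*4*(2 + (-2)²)/(-2)) + 65)² = ((61 - 2*4*(-1)*(2 + 4)/2) + 65)² = ((61 - 2*4*(-1)*6/2) + 65)² = ((61 - 1*(-24)) + 65)² = ((61 + 24) + 65)² = (85 + 65)² = 150² = 22500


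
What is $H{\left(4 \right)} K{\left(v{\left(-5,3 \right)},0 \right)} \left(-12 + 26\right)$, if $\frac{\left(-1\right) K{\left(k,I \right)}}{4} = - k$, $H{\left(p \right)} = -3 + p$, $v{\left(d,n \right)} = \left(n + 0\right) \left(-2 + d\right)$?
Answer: $-1176$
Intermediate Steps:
$v{\left(d,n \right)} = n \left(-2 + d\right)$
$K{\left(k,I \right)} = 4 k$ ($K{\left(k,I \right)} = - 4 \left(- k\right) = 4 k$)
$H{\left(4 \right)} K{\left(v{\left(-5,3 \right)},0 \right)} \left(-12 + 26\right) = \left(-3 + 4\right) 4 \cdot 3 \left(-2 - 5\right) \left(-12 + 26\right) = 1 \cdot 4 \cdot 3 \left(-7\right) 14 = 1 \cdot 4 \left(-21\right) 14 = 1 \left(\left(-84\right) 14\right) = 1 \left(-1176\right) = -1176$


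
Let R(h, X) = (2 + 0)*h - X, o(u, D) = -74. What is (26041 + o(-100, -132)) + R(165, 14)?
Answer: 26283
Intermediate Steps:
R(h, X) = -X + 2*h (R(h, X) = 2*h - X = -X + 2*h)
(26041 + o(-100, -132)) + R(165, 14) = (26041 - 74) + (-1*14 + 2*165) = 25967 + (-14 + 330) = 25967 + 316 = 26283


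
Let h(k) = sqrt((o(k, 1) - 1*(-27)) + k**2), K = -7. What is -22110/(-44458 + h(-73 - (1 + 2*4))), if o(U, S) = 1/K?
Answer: 1720191165/3458887273 + 11055*sqrt(82698)/3458887273 ≈ 0.49824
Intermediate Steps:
o(U, S) = -1/7 (o(U, S) = 1/(-7) = -1/7)
h(k) = sqrt(188/7 + k**2) (h(k) = sqrt((-1/7 - 1*(-27)) + k**2) = sqrt((-1/7 + 27) + k**2) = sqrt(188/7 + k**2))
-22110/(-44458 + h(-73 - (1 + 2*4))) = -22110/(-44458 + sqrt(1316 + 49*(-73 - (1 + 2*4))**2)/7) = -22110/(-44458 + sqrt(1316 + 49*(-73 - (1 + 8))**2)/7) = -22110/(-44458 + sqrt(1316 + 49*(-73 - 1*9)**2)/7) = -22110/(-44458 + sqrt(1316 + 49*(-73 - 9)**2)/7) = -22110/(-44458 + sqrt(1316 + 49*(-82)**2)/7) = -22110/(-44458 + sqrt(1316 + 49*6724)/7) = -22110/(-44458 + sqrt(1316 + 329476)/7) = -22110/(-44458 + sqrt(330792)/7) = -22110/(-44458 + (2*sqrt(82698))/7) = -22110/(-44458 + 2*sqrt(82698)/7)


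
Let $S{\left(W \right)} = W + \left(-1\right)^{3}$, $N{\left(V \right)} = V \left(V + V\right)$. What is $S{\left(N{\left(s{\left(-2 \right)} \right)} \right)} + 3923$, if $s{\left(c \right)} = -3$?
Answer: $3940$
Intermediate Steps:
$N{\left(V \right)} = 2 V^{2}$ ($N{\left(V \right)} = V 2 V = 2 V^{2}$)
$S{\left(W \right)} = -1 + W$ ($S{\left(W \right)} = W - 1 = -1 + W$)
$S{\left(N{\left(s{\left(-2 \right)} \right)} \right)} + 3923 = \left(-1 + 2 \left(-3\right)^{2}\right) + 3923 = \left(-1 + 2 \cdot 9\right) + 3923 = \left(-1 + 18\right) + 3923 = 17 + 3923 = 3940$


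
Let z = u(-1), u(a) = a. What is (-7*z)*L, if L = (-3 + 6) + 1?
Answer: 28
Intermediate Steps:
L = 4 (L = 3 + 1 = 4)
z = -1
(-7*z)*L = -7*(-1)*4 = 7*4 = 28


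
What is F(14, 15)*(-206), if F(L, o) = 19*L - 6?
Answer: -53560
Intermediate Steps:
F(L, o) = -6 + 19*L
F(14, 15)*(-206) = (-6 + 19*14)*(-206) = (-6 + 266)*(-206) = 260*(-206) = -53560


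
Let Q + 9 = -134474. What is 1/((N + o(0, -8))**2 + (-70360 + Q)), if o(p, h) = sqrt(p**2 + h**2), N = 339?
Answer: -1/84434 ≈ -1.1844e-5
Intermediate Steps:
Q = -134483 (Q = -9 - 134474 = -134483)
o(p, h) = sqrt(h**2 + p**2)
1/((N + o(0, -8))**2 + (-70360 + Q)) = 1/((339 + sqrt((-8)**2 + 0**2))**2 + (-70360 - 134483)) = 1/((339 + sqrt(64 + 0))**2 - 204843) = 1/((339 + sqrt(64))**2 - 204843) = 1/((339 + 8)**2 - 204843) = 1/(347**2 - 204843) = 1/(120409 - 204843) = 1/(-84434) = -1/84434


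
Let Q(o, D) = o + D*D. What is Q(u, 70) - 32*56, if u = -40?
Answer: 3068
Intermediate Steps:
Q(o, D) = o + D²
Q(u, 70) - 32*56 = (-40 + 70²) - 32*56 = (-40 + 4900) - 1*1792 = 4860 - 1792 = 3068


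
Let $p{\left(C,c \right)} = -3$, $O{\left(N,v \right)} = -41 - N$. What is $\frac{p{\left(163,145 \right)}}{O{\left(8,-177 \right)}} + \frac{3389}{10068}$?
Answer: $\frac{196265}{493332} \approx 0.39784$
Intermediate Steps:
$\frac{p{\left(163,145 \right)}}{O{\left(8,-177 \right)}} + \frac{3389}{10068} = - \frac{3}{-41 - 8} + \frac{3389}{10068} = - \frac{3}{-41 - 8} + 3389 \cdot \frac{1}{10068} = - \frac{3}{-49} + \frac{3389}{10068} = \left(-3\right) \left(- \frac{1}{49}\right) + \frac{3389}{10068} = \frac{3}{49} + \frac{3389}{10068} = \frac{196265}{493332}$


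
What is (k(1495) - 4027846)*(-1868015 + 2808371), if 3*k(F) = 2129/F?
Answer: -5662475016658812/1495 ≈ -3.7876e+12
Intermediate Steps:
k(F) = 2129/(3*F) (k(F) = (2129/F)/3 = 2129/(3*F))
(k(1495) - 4027846)*(-1868015 + 2808371) = ((2129/3)/1495 - 4027846)*(-1868015 + 2808371) = ((2129/3)*(1/1495) - 4027846)*940356 = (2129/4485 - 4027846)*940356 = -18064887181/4485*940356 = -5662475016658812/1495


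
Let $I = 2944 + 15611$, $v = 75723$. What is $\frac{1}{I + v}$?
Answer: $\frac{1}{94278} \approx 1.0607 \cdot 10^{-5}$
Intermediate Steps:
$I = 18555$
$\frac{1}{I + v} = \frac{1}{18555 + 75723} = \frac{1}{94278}$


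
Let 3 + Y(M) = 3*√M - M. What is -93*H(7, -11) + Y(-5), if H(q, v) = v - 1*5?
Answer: 1490 + 3*I*√5 ≈ 1490.0 + 6.7082*I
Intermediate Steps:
H(q, v) = -5 + v (H(q, v) = v - 5 = -5 + v)
Y(M) = -3 - M + 3*√M (Y(M) = -3 + (3*√M - M) = -3 + (-M + 3*√M) = -3 - M + 3*√M)
-93*H(7, -11) + Y(-5) = -93*(-5 - 11) + (-3 - 1*(-5) + 3*√(-5)) = -93*(-16) + (-3 + 5 + 3*(I*√5)) = 1488 + (-3 + 5 + 3*I*√5) = 1488 + (2 + 3*I*√5) = 1490 + 3*I*√5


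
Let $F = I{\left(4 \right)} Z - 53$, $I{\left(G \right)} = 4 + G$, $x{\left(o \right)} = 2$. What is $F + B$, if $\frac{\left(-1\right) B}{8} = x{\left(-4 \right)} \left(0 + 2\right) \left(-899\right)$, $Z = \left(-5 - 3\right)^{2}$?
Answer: $29227$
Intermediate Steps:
$Z = 64$ ($Z = \left(-8\right)^{2} = 64$)
$F = 459$ ($F = \left(4 + 4\right) 64 - 53 = 8 \cdot 64 - 53 = 512 - 53 = 459$)
$B = 28768$ ($B = - 8 \cdot 2 \left(0 + 2\right) \left(-899\right) = - 8 \cdot 2 \cdot 2 \left(-899\right) = - 8 \cdot 4 \left(-899\right) = \left(-8\right) \left(-3596\right) = 28768$)
$F + B = 459 + 28768 = 29227$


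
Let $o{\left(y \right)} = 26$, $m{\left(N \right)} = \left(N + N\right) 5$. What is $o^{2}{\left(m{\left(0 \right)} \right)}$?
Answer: $676$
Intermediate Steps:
$m{\left(N \right)} = 10 N$ ($m{\left(N \right)} = 2 N 5 = 10 N$)
$o^{2}{\left(m{\left(0 \right)} \right)} = 26^{2} = 676$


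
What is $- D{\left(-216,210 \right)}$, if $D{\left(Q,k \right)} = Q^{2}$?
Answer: $-46656$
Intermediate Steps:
$- D{\left(-216,210 \right)} = - \left(-216\right)^{2} = \left(-1\right) 46656 = -46656$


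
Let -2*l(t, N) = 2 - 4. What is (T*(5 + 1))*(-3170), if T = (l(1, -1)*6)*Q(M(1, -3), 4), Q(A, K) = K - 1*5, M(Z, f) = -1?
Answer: 114120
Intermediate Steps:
Q(A, K) = -5 + K (Q(A, K) = K - 5 = -5 + K)
l(t, N) = 1 (l(t, N) = -(2 - 4)/2 = -1/2*(-2) = 1)
T = -6 (T = (1*6)*(-5 + 4) = 6*(-1) = -6)
(T*(5 + 1))*(-3170) = -6*(5 + 1)*(-3170) = -6*6*(-3170) = -36*(-3170) = 114120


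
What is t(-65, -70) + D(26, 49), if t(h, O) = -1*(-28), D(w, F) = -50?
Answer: -22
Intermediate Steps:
t(h, O) = 28
t(-65, -70) + D(26, 49) = 28 - 50 = -22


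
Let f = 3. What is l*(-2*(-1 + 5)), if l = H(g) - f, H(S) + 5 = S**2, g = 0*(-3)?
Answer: 64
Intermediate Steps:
g = 0
H(S) = -5 + S**2
l = -8 (l = (-5 + 0**2) - 1*3 = (-5 + 0) - 3 = -5 - 3 = -8)
l*(-2*(-1 + 5)) = -(-16)*(-1 + 5) = -(-16)*4 = -8*(-8) = 64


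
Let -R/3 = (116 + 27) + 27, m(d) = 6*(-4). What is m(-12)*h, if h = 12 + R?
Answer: 11952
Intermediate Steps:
m(d) = -24
R = -510 (R = -3*((116 + 27) + 27) = -3*(143 + 27) = -3*170 = -510)
h = -498 (h = 12 - 510 = -498)
m(-12)*h = -24*(-498) = 11952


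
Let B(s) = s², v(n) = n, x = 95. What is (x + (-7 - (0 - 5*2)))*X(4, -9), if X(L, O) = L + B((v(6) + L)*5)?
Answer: 245392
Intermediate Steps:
X(L, O) = L + (30 + 5*L)² (X(L, O) = L + ((6 + L)*5)² = L + (30 + 5*L)²)
(x + (-7 - (0 - 5*2)))*X(4, -9) = (95 + (-7 - (0 - 5*2)))*(4 + 25*(6 + 4)²) = (95 + (-7 - (0 - 10)))*(4 + 25*10²) = (95 + (-7 - 1*(-10)))*(4 + 25*100) = (95 + (-7 + 10))*(4 + 2500) = (95 + 3)*2504 = 98*2504 = 245392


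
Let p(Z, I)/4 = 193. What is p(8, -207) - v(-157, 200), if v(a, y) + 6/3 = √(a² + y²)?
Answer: 774 - √64649 ≈ 519.74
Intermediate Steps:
v(a, y) = -2 + √(a² + y²)
p(Z, I) = 772 (p(Z, I) = 4*193 = 772)
p(8, -207) - v(-157, 200) = 772 - (-2 + √((-157)² + 200²)) = 772 - (-2 + √(24649 + 40000)) = 772 - (-2 + √64649) = 772 + (2 - √64649) = 774 - √64649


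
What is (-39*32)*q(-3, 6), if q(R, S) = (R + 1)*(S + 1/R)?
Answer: 14144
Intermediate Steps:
q(R, S) = (1 + R)*(S + 1/R)
(-39*32)*q(-3, 6) = (-39*32)*(1 + 6 + 1/(-3) - 3*6) = -1248*(1 + 6 - ⅓ - 18) = -1248*(-34/3) = 14144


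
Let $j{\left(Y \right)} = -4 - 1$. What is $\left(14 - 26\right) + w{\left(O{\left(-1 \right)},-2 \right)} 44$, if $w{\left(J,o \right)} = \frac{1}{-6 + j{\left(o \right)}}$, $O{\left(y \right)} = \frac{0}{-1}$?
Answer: $-16$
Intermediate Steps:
$O{\left(y \right)} = 0$ ($O{\left(y \right)} = 0 \left(-1\right) = 0$)
$j{\left(Y \right)} = -5$ ($j{\left(Y \right)} = -4 - 1 = -5$)
$w{\left(J,o \right)} = - \frac{1}{11}$ ($w{\left(J,o \right)} = \frac{1}{-6 - 5} = \frac{1}{-11} = - \frac{1}{11}$)
$\left(14 - 26\right) + w{\left(O{\left(-1 \right)},-2 \right)} 44 = \left(14 - 26\right) - 4 = -12 - 4 = -16$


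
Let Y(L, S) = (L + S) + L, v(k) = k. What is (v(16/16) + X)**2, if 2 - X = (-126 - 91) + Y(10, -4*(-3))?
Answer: 35344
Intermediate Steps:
Y(L, S) = S + 2*L
X = 187 (X = 2 - ((-126 - 91) + (-4*(-3) + 2*10)) = 2 - (-217 + (12 + 20)) = 2 - (-217 + 32) = 2 - 1*(-185) = 2 + 185 = 187)
(v(16/16) + X)**2 = (16/16 + 187)**2 = (16*(1/16) + 187)**2 = (1 + 187)**2 = 188**2 = 35344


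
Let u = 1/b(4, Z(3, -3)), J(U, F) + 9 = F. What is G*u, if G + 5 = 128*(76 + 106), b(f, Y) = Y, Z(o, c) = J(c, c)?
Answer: -23291/12 ≈ -1940.9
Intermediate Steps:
J(U, F) = -9 + F
Z(o, c) = -9 + c
G = 23291 (G = -5 + 128*(76 + 106) = -5 + 128*182 = -5 + 23296 = 23291)
u = -1/12 (u = 1/(-9 - 3) = 1/(-12) = -1/12 ≈ -0.083333)
G*u = 23291*(-1/12) = -23291/12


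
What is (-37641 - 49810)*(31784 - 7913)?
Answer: -2087542821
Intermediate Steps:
(-37641 - 49810)*(31784 - 7913) = -87451*23871 = -2087542821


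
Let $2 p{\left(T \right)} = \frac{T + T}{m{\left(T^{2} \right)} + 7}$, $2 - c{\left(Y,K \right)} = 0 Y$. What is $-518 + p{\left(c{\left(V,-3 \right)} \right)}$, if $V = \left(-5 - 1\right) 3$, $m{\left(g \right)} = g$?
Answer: $- \frac{5696}{11} \approx -517.82$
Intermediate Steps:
$V = -18$ ($V = \left(-6\right) 3 = -18$)
$c{\left(Y,K \right)} = 2$ ($c{\left(Y,K \right)} = 2 - 0 Y = 2 - 0 = 2 + 0 = 2$)
$p{\left(T \right)} = \frac{T}{7 + T^{2}}$ ($p{\left(T \right)} = \frac{\left(T + T\right) \frac{1}{T^{2} + 7}}{2} = \frac{2 T \frac{1}{7 + T^{2}}}{2} = \frac{T}{7 + T^{2}}$)
$-518 + p{\left(c{\left(V,-3 \right)} \right)} = -518 + \frac{2}{7 + 2^{2}} = -518 + \frac{2}{7 + 4} = -518 + \frac{2}{11} = - \frac{5696}{11}$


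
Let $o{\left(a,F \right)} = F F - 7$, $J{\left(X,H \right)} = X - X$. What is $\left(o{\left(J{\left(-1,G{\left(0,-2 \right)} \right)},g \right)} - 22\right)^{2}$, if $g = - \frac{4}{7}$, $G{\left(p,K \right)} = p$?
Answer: $\frac{1974025}{2401} \approx 822.17$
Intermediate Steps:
$J{\left(X,H \right)} = 0$
$g = - \frac{4}{7}$ ($g = \left(-4\right) \frac{1}{7} = - \frac{4}{7} \approx -0.57143$)
$o{\left(a,F \right)} = -7 + F^{2}$ ($o{\left(a,F \right)} = F^{2} - 7 = -7 + F^{2}$)
$\left(o{\left(J{\left(-1,G{\left(0,-2 \right)} \right)},g \right)} - 22\right)^{2} = \left(\left(-7 + \left(- \frac{4}{7}\right)^{2}\right) - 22\right)^{2} = \left(\left(-7 + \frac{16}{49}\right) - 22\right)^{2} = \left(- \frac{327}{49} - 22\right)^{2} = \left(- \frac{1405}{49}\right)^{2} = \frac{1974025}{2401}$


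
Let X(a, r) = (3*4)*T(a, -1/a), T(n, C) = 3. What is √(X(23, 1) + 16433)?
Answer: √16469 ≈ 128.33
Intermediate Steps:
X(a, r) = 36 (X(a, r) = (3*4)*3 = 12*3 = 36)
√(X(23, 1) + 16433) = √(36 + 16433) = √16469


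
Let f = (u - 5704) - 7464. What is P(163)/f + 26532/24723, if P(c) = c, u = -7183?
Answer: 888761/834391 ≈ 1.0652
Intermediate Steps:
f = -20351 (f = (-7183 - 5704) - 7464 = -12887 - 7464 = -20351)
P(163)/f + 26532/24723 = 163/(-20351) + 26532/24723 = 163*(-1/20351) + 26532*(1/24723) = -163/20351 + 44/41 = 888761/834391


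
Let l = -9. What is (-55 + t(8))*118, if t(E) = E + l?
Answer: -6608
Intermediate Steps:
t(E) = -9 + E (t(E) = E - 9 = -9 + E)
(-55 + t(8))*118 = (-55 + (-9 + 8))*118 = (-55 - 1)*118 = -56*118 = -6608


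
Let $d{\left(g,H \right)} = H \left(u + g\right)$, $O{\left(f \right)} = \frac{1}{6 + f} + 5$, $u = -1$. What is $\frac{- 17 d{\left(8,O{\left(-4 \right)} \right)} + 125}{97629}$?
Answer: $- \frac{353}{65086} \approx -0.0054236$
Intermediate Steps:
$O{\left(f \right)} = 5 + \frac{1}{6 + f}$
$d{\left(g,H \right)} = H \left(-1 + g\right)$
$\frac{- 17 d{\left(8,O{\left(-4 \right)} \right)} + 125}{97629} = \frac{- 17 \frac{31 + 5 \left(-4\right)}{6 - 4} \left(-1 + 8\right) + 125}{97629} = \left(- 17 \frac{31 - 20}{2} \cdot 7 + 125\right) \frac{1}{97629} = \left(- 17 \cdot \frac{1}{2} \cdot 11 \cdot 7 + 125\right) \frac{1}{97629} = \left(- 17 \cdot \frac{11}{2} \cdot 7 + 125\right) \frac{1}{97629} = \left(\left(-17\right) \frac{77}{2} + 125\right) \frac{1}{97629} = \left(- \frac{1309}{2} + 125\right) \frac{1}{97629} = \left(- \frac{1059}{2}\right) \frac{1}{97629} = - \frac{353}{65086}$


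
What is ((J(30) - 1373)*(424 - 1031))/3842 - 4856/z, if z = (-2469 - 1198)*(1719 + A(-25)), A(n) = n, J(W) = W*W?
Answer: 891761451715/11933056058 ≈ 74.730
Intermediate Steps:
J(W) = W**2
z = -6211898 (z = (-2469 - 1198)*(1719 - 25) = -3667*1694 = -6211898)
((J(30) - 1373)*(424 - 1031))/3842 - 4856/z = ((30**2 - 1373)*(424 - 1031))/3842 - 4856/(-6211898) = ((900 - 1373)*(-607))*(1/3842) - 4856*(-1/6211898) = -473*(-607)*(1/3842) + 2428/3105949 = 287111*(1/3842) + 2428/3105949 = 287111/3842 + 2428/3105949 = 891761451715/11933056058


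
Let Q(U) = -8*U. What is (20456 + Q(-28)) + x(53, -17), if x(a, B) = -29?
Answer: 20651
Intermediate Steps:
(20456 + Q(-28)) + x(53, -17) = (20456 - 8*(-28)) - 29 = (20456 + 224) - 29 = 20680 - 29 = 20651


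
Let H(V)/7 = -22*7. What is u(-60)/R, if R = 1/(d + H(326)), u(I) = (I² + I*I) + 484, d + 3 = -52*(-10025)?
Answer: 3997362796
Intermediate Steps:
H(V) = -1078 (H(V) = 7*(-22*7) = 7*(-154) = -1078)
d = 521297 (d = -3 - 52*(-10025) = -3 + 521300 = 521297)
u(I) = 484 + 2*I² (u(I) = (I² + I²) + 484 = 2*I² + 484 = 484 + 2*I²)
R = 1/520219 (R = 1/(521297 - 1078) = 1/520219 ≈ 1.9223e-6)
u(-60)/R = (484 + 2*(-60)²)/(1/520219) = (484 + 2*3600)*520219 = (484 + 7200)*520219 = 7684*520219 = 3997362796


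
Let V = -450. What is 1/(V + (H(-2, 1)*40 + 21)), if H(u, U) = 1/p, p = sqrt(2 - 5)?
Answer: -1287/553723 + 40*I*sqrt(3)/553723 ≈ -0.0023243 + 0.00012512*I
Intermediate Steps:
p = I*sqrt(3) (p = sqrt(-3) = I*sqrt(3) ≈ 1.732*I)
H(u, U) = -I*sqrt(3)/3 (H(u, U) = 1/(I*sqrt(3)) = -I*sqrt(3)/3)
1/(V + (H(-2, 1)*40 + 21)) = 1/(-450 + (-I*sqrt(3)/3*40 + 21)) = 1/(-450 + (-40*I*sqrt(3)/3 + 21)) = 1/(-450 + (21 - 40*I*sqrt(3)/3)) = 1/(-429 - 40*I*sqrt(3)/3)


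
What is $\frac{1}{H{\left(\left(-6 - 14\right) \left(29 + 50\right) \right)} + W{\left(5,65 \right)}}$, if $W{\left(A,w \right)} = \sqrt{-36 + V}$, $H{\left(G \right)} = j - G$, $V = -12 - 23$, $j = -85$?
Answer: $- \frac{i}{\sqrt{71} - 1495 i} \approx 0.00066887 - 3.7699 \cdot 10^{-6} i$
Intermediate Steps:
$V = -35$
$H{\left(G \right)} = -85 - G$
$W{\left(A,w \right)} = i \sqrt{71}$ ($W{\left(A,w \right)} = \sqrt{-36 - 35} = \sqrt{-71} = i \sqrt{71}$)
$\frac{1}{H{\left(\left(-6 - 14\right) \left(29 + 50\right) \right)} + W{\left(5,65 \right)}} = \frac{1}{\left(-85 - \left(-6 - 14\right) \left(29 + 50\right)\right) + i \sqrt{71}} = \frac{1}{\left(-85 - \left(-20\right) 79\right) + i \sqrt{71}} = \frac{1}{\left(-85 - -1580\right) + i \sqrt{71}} = \frac{1}{\left(-85 + 1580\right) + i \sqrt{71}} = \frac{1}{1495 + i \sqrt{71}}$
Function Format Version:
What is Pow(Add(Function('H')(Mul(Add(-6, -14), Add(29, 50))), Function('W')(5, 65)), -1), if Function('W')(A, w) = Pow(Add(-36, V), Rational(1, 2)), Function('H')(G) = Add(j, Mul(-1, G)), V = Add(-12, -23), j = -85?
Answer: Mul(-1, I, Pow(Add(Pow(71, Rational(1, 2)), Mul(-1495, I)), -1)) ≈ Add(0.00066887, Mul(-3.7699e-6, I))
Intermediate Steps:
V = -35
Function('H')(G) = Add(-85, Mul(-1, G))
Function('W')(A, w) = Mul(I, Pow(71, Rational(1, 2))) (Function('W')(A, w) = Pow(Add(-36, -35), Rational(1, 2)) = Pow(-71, Rational(1, 2)) = Mul(I, Pow(71, Rational(1, 2))))
Pow(Add(Function('H')(Mul(Add(-6, -14), Add(29, 50))), Function('W')(5, 65)), -1) = Pow(Add(Add(-85, Mul(-1, Mul(Add(-6, -14), Add(29, 50)))), Mul(I, Pow(71, Rational(1, 2)))), -1) = Pow(Add(Add(-85, Mul(-1, Mul(-20, 79))), Mul(I, Pow(71, Rational(1, 2)))), -1) = Pow(Add(Add(-85, Mul(-1, -1580)), Mul(I, Pow(71, Rational(1, 2)))), -1) = Pow(Add(Add(-85, 1580), Mul(I, Pow(71, Rational(1, 2)))), -1) = Pow(Add(1495, Mul(I, Pow(71, Rational(1, 2)))), -1)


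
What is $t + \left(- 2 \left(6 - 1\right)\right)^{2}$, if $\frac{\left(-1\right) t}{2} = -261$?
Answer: $622$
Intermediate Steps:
$t = 522$ ($t = \left(-2\right) \left(-261\right) = 522$)
$t + \left(- 2 \left(6 - 1\right)\right)^{2} = 522 + \left(- 2 \left(6 - 1\right)\right)^{2} = 522 + \left(\left(-2\right) 5\right)^{2} = 522 + \left(-10\right)^{2} = 522 + 100 = 622$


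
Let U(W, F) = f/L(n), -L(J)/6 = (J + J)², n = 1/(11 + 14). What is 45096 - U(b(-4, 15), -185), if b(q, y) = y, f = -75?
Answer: 345143/8 ≈ 43143.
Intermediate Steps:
n = 1/25 ≈ 0.040000
L(J) = -24*J² (L(J) = -6*(J + J)² = -6*4*J² = -24*J²)
U(W, F) = 15625/8 (U(W, F) = -75/((-24*(1/25)²)) = -75/((-24*1/625)) = -75/(-24/625) = -75*(-625/24) = 15625/8)
45096 - U(b(-4, 15), -185) = 45096 - 1*15625/8 = 45096 - 15625/8 = 345143/8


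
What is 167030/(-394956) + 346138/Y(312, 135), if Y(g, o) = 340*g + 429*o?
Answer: 1401502501/830394990 ≈ 1.6878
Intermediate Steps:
167030/(-394956) + 346138/Y(312, 135) = 167030/(-394956) + 346138/(340*312 + 429*135) = 167030*(-1/394956) + 346138/(106080 + 57915) = -83515/197478 + 346138/163995 = -83515/197478 + 346138*(1/163995) = -83515/197478 + 26626/12615 = 1401502501/830394990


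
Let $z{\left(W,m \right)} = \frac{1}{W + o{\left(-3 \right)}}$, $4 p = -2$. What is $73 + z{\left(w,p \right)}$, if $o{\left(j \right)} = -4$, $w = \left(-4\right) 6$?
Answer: $\frac{2043}{28} \approx 72.964$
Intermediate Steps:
$p = - \frac{1}{2}$ ($p = \frac{1}{4} \left(-2\right) = - \frac{1}{2} \approx -0.5$)
$w = -24$
$z{\left(W,m \right)} = \frac{1}{-4 + W}$ ($z{\left(W,m \right)} = \frac{1}{W - 4} = \frac{1}{-4 + W}$)
$73 + z{\left(w,p \right)} = 73 + \frac{1}{-4 - 24} = 73 + \frac{1}{-28} = 73 - \frac{1}{28} = \frac{2043}{28}$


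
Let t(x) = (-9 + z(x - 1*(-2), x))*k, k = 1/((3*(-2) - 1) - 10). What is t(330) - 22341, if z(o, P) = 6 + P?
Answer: -380124/17 ≈ -22360.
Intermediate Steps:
k = -1/17 (k = 1/((-6 - 1) - 10) = 1/(-7 - 10) = 1/(-17) = -1/17 ≈ -0.058824)
t(x) = 3/17 - x/17 (t(x) = (-9 + (6 + x))*(-1/17) = (-3 + x)*(-1/17) = 3/17 - x/17)
t(330) - 22341 = (3/17 - 1/17*330) - 22341 = (3/17 - 330/17) - 22341 = -327/17 - 22341 = -380124/17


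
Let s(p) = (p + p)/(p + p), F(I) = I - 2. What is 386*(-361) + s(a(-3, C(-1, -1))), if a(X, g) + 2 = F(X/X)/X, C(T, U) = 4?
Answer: -139345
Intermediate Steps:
F(I) = -2 + I
a(X, g) = -2 - 1/X (a(X, g) = -2 + (-2 + X/X)/X = -2 + (-2 + 1)/X = -2 - 1/X)
s(p) = 1 (s(p) = (2*p)/((2*p)) = (2*p)*(1/(2*p)) = 1)
386*(-361) + s(a(-3, C(-1, -1))) = 386*(-361) + 1 = -139346 + 1 = -139345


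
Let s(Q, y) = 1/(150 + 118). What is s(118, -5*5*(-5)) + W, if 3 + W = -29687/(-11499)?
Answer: -1277581/3081732 ≈ -0.41457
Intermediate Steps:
W = -4810/11499 (W = -3 - 29687/(-11499) = -3 - 29687*(-1/11499) = -3 + 29687/11499 = -4810/11499 ≈ -0.41830)
s(Q, y) = 1/268
s(118, -5*5*(-5)) + W = 1/268 - 4810/11499 = -1277581/3081732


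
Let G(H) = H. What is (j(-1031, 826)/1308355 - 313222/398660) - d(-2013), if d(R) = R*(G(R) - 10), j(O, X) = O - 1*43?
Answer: -1370365146061817/336508906 ≈ -4.0723e+6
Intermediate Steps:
j(O, X) = -43 + O (j(O, X) = O - 43 = -43 + O)
d(R) = R*(-10 + R) (d(R) = R*(R - 10) = R*(-10 + R))
(j(-1031, 826)/1308355 - 313222/398660) - d(-2013) = ((-43 - 1031)/1308355 - 313222/398660) - (-2013)*(-10 - 2013) = (-1074*1/1308355 - 313222*1/398660) - (-2013)*(-2023) = (-1074/1308355 - 156611/199330) - 1*4072299 = -264666923/336508906 - 4072299 = -1370365146061817/336508906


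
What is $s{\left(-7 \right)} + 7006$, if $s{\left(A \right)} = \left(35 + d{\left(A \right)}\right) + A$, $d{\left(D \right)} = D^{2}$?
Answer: $7083$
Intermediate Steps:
$s{\left(A \right)} = 35 + A + A^{2}$ ($s{\left(A \right)} = \left(35 + A^{2}\right) + A = 35 + A + A^{2}$)
$s{\left(-7 \right)} + 7006 = \left(35 - 7 + \left(-7\right)^{2}\right) + 7006 = \left(35 - 7 + 49\right) + 7006 = 77 + 7006 = 7083$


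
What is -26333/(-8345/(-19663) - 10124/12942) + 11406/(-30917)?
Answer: 103589726579411487/1407762651287 ≈ 73585.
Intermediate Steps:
-26333/(-8345/(-19663) - 10124/12942) + 11406/(-30917) = -26333/(-8345*(-1/19663) - 10124*1/12942) + 11406*(-1/30917) = -26333/(8345/19663 - 5062/6471) - 11406/30917 = -26333/(-45533611/127239273) - 11406/30917 = -26333*(-127239273/45533611) - 11406/30917 = 3350591775909/45533611 - 11406/30917 = 103589726579411487/1407762651287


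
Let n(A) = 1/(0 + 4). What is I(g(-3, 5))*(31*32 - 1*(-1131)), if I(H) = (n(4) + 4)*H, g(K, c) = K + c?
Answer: 36091/2 ≈ 18046.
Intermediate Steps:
n(A) = ¼ (n(A) = 1/4 = ¼)
I(H) = 17*H/4 (I(H) = (¼ + 4)*H = 17*H/4)
I(g(-3, 5))*(31*32 - 1*(-1131)) = (17*(-3 + 5)/4)*(31*32 - 1*(-1131)) = ((17/4)*2)*(992 + 1131) = (17/2)*2123 = 36091/2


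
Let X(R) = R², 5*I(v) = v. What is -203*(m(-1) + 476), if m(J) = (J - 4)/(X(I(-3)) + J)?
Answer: -1571423/16 ≈ -98214.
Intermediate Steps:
I(v) = v/5
m(J) = (-4 + J)/(9/25 + J) (m(J) = (J - 4)/(((⅕)*(-3))² + J) = (-4 + J)/((-⅗)² + J) = (-4 + J)/(9/25 + J))
-203*(m(-1) + 476) = -203*(25*(-4 - 1)/(9 + 25*(-1)) + 476) = -203*(25*(-5)/(9 - 25) + 476) = -203*(25*(-5)/(-16) + 476) = -203*(25*(-1/16)*(-5) + 476) = -203*(125/16 + 476) = -203*7741/16 = -1571423/16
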